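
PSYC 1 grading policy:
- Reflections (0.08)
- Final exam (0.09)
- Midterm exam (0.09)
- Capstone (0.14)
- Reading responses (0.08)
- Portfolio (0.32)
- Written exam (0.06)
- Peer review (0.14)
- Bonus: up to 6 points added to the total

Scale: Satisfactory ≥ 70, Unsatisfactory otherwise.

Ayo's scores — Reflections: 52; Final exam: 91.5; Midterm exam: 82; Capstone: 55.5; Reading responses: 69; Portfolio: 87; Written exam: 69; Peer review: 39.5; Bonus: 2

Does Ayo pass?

Satisfactory

Weighted total:
  Reflections 52 × 0.08 = 4.16
  Final exam 91.5 × 0.09 = 8.235
  Midterm exam 82 × 0.09 = 7.38
  Capstone 55.5 × 0.14 = 7.77
  Reading responses 69 × 0.08 = 5.52
  Portfolio 87 × 0.32 = 27.84
  Written exam 69 × 0.06 = 4.14
  Peer review 39.5 × 0.14 = 5.53
Sum = 70.575
Bonus: 70.575 + 2 = 72.575
72.575 ≥ 70 → Satisfactory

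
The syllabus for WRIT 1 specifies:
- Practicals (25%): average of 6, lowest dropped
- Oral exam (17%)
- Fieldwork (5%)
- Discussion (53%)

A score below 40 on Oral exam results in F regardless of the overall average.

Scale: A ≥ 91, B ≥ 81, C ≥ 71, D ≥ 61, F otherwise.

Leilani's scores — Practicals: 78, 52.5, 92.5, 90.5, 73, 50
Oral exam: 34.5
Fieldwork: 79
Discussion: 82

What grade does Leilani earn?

Practicals: drop 50 → average of remaining 5 = 386.5/5 = 77.3
Oral exam score 34.5 < 40: minimum not met.
Weighted total:
  Practicals 77.3 × 0.25 = 19.325
  Oral exam 34.5 × 0.17 = 5.865
  Fieldwork 79 × 0.05 = 3.95
  Discussion 82 × 0.53 = 43.46
Sum = 72.6
Because the Oral exam minimum was not met, the result is F.

F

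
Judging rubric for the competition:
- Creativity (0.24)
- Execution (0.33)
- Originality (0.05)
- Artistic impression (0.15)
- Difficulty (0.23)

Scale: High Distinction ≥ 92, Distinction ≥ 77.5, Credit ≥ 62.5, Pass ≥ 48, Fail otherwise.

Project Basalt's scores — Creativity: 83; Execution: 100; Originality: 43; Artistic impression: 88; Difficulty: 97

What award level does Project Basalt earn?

Distinction

Weighted total:
  Creativity 83 × 0.24 = 19.92
  Execution 100 × 0.33 = 33
  Originality 43 × 0.05 = 2.15
  Artistic impression 88 × 0.15 = 13.2
  Difficulty 97 × 0.23 = 22.31
Sum = 90.58
90.58 is ≥ 77.5 and < 92 → Distinction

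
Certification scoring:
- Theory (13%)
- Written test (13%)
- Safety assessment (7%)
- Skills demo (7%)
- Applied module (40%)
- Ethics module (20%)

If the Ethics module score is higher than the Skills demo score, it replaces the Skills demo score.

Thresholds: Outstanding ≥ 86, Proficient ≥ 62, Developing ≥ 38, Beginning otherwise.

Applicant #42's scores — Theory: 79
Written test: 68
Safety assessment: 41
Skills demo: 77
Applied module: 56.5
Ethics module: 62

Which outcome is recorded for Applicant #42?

Ethics module (62) ≤ Skills demo (77), so Skills demo stays at 77.
Weighted total:
  Theory 79 × 0.13 = 10.27
  Written test 68 × 0.13 = 8.84
  Safety assessment 41 × 0.07 = 2.87
  Skills demo 77 × 0.07 = 5.39
  Applied module 56.5 × 0.4 = 22.6
  Ethics module 62 × 0.2 = 12.4
Sum = 62.37
62.37 is ≥ 62 and < 86 → Proficient

Proficient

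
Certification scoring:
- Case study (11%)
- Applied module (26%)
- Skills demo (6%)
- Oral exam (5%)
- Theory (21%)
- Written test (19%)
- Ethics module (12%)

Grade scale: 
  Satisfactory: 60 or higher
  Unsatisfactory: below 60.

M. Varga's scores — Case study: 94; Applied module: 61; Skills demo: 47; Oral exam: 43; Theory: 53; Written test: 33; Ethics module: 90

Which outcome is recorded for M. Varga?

Unsatisfactory

Weighted total:
  Case study 94 × 0.11 = 10.34
  Applied module 61 × 0.26 = 15.86
  Skills demo 47 × 0.06 = 2.82
  Oral exam 43 × 0.05 = 2.15
  Theory 53 × 0.21 = 11.13
  Written test 33 × 0.19 = 6.27
  Ethics module 90 × 0.12 = 10.8
Sum = 59.37
59.37 < 60 → Unsatisfactory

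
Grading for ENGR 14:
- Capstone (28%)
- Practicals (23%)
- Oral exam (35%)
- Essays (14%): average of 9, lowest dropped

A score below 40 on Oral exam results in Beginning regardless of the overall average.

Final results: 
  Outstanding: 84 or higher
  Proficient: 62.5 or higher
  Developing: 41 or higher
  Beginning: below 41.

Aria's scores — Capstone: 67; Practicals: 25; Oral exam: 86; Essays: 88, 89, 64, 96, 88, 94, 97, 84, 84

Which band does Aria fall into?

Proficient

Essays: drop 64 → average of remaining 8 = 720/8 = 90
Oral exam score 86 ≥ 40: minimum met.
Weighted total:
  Capstone 67 × 0.28 = 18.76
  Practicals 25 × 0.23 = 5.75
  Oral exam 86 × 0.35 = 30.1
  Essays 90 × 0.14 = 12.6
Sum = 67.21
67.21 is ≥ 62.5 and < 84 → Proficient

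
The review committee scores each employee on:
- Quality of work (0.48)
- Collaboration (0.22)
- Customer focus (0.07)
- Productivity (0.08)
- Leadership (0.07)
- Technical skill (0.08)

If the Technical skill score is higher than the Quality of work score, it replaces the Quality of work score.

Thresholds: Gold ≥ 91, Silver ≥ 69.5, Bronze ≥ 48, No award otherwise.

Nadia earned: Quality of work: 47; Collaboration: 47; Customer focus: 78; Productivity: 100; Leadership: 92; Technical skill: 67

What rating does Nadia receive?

Bronze

Technical skill (67) > Quality of work (47), so Quality of work counts as 67.
Weighted total:
  Quality of work 67 × 0.48 = 32.16
  Collaboration 47 × 0.22 = 10.34
  Customer focus 78 × 0.07 = 5.46
  Productivity 100 × 0.08 = 8
  Leadership 92 × 0.07 = 6.44
  Technical skill 67 × 0.08 = 5.36
Sum = 67.76
67.76 is ≥ 48 and < 69.5 → Bronze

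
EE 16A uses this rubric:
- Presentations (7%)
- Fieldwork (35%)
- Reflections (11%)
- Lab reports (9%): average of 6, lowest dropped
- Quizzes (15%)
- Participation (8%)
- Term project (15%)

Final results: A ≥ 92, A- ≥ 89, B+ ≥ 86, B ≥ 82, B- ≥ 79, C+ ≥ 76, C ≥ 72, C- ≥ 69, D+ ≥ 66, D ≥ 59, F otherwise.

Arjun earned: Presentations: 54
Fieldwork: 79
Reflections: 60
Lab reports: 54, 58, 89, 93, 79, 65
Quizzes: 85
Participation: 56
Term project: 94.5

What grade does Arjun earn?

Lab reports: drop 54 → average of remaining 5 = 384/5 = 76.8
Weighted total:
  Presentations 54 × 0.07 = 3.78
  Fieldwork 79 × 0.35 = 27.65
  Reflections 60 × 0.11 = 6.6
  Lab reports 76.8 × 0.09 = 6.912
  Quizzes 85 × 0.15 = 12.75
  Participation 56 × 0.08 = 4.48
  Term project 94.5 × 0.15 = 14.175
Sum = 76.347
76.347 is ≥ 76 and < 79 → C+

C+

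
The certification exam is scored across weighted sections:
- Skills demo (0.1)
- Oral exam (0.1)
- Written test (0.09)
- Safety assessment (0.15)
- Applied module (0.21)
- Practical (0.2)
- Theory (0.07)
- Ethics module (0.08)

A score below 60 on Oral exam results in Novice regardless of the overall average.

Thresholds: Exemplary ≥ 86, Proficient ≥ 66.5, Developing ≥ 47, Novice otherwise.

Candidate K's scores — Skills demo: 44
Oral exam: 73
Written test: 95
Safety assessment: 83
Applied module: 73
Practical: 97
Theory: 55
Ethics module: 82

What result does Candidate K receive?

Proficient

Oral exam score 73 ≥ 60: minimum met.
Weighted total:
  Skills demo 44 × 0.1 = 4.4
  Oral exam 73 × 0.1 = 7.3
  Written test 95 × 0.09 = 8.55
  Safety assessment 83 × 0.15 = 12.45
  Applied module 73 × 0.21 = 15.33
  Practical 97 × 0.2 = 19.4
  Theory 55 × 0.07 = 3.85
  Ethics module 82 × 0.08 = 6.56
Sum = 77.84
77.84 is ≥ 66.5 and < 86 → Proficient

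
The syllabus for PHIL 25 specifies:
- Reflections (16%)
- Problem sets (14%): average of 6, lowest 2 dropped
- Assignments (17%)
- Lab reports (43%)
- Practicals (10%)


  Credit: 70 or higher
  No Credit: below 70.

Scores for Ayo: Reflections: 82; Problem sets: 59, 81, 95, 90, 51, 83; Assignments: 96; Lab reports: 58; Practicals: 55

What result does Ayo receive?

Problem sets: drop 51, 59 → average of remaining 4 = 349/4 = 87.25
Weighted total:
  Reflections 82 × 0.16 = 13.12
  Problem sets 87.25 × 0.14 = 12.215
  Assignments 96 × 0.17 = 16.32
  Lab reports 58 × 0.43 = 24.94
  Practicals 55 × 0.1 = 5.5
Sum = 72.095
72.095 ≥ 70 → Credit

Credit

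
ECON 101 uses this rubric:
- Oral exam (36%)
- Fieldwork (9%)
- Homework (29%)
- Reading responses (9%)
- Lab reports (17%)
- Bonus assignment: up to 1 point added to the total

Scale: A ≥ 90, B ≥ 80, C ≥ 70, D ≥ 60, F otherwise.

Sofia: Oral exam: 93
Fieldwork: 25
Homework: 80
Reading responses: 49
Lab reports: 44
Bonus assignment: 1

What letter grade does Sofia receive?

Weighted total:
  Oral exam 93 × 0.36 = 33.48
  Fieldwork 25 × 0.09 = 2.25
  Homework 80 × 0.29 = 23.2
  Reading responses 49 × 0.09 = 4.41
  Lab reports 44 × 0.17 = 7.48
Sum = 70.82
Bonus assignment: 70.82 + 1 = 71.82
71.82 is ≥ 70 and < 80 → C

C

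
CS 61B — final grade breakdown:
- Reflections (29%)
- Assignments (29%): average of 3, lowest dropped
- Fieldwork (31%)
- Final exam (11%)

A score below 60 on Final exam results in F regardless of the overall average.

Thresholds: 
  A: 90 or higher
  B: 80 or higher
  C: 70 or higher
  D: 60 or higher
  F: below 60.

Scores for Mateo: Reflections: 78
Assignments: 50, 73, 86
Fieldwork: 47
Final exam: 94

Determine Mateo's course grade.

C

Assignments: drop 50 → average of remaining 2 = 159/2 = 79.5
Final exam score 94 ≥ 60: minimum met.
Weighted total:
  Reflections 78 × 0.29 = 22.62
  Assignments 79.5 × 0.29 = 23.055
  Fieldwork 47 × 0.31 = 14.57
  Final exam 94 × 0.11 = 10.34
Sum = 70.585
70.585 is ≥ 70 and < 80 → C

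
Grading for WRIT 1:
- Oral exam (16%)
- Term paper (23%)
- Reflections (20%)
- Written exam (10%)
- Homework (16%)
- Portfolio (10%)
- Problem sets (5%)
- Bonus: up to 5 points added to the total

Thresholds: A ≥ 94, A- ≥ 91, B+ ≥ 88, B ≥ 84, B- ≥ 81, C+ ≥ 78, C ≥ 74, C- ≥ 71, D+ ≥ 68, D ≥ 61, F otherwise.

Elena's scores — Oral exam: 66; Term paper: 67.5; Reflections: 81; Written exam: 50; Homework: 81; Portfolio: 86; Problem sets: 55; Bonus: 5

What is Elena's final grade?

Weighted total:
  Oral exam 66 × 0.16 = 10.56
  Term paper 67.5 × 0.23 = 15.525
  Reflections 81 × 0.2 = 16.2
  Written exam 50 × 0.1 = 5
  Homework 81 × 0.16 = 12.96
  Portfolio 86 × 0.1 = 8.6
  Problem sets 55 × 0.05 = 2.75
Sum = 71.595
Bonus: 71.595 + 5 = 76.595
76.595 is ≥ 74 and < 78 → C

C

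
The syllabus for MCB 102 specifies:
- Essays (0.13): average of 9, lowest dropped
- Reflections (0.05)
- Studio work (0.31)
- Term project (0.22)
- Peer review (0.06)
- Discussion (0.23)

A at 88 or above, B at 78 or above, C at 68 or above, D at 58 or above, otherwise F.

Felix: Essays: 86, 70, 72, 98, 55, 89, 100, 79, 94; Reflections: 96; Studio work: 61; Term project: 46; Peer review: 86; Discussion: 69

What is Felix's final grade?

Essays: drop 55 → average of remaining 8 = 688/8 = 86
Weighted total:
  Essays 86 × 0.13 = 11.18
  Reflections 96 × 0.05 = 4.8
  Studio work 61 × 0.31 = 18.91
  Term project 46 × 0.22 = 10.12
  Peer review 86 × 0.06 = 5.16
  Discussion 69 × 0.23 = 15.87
Sum = 66.04
66.04 is ≥ 58 and < 68 → D

D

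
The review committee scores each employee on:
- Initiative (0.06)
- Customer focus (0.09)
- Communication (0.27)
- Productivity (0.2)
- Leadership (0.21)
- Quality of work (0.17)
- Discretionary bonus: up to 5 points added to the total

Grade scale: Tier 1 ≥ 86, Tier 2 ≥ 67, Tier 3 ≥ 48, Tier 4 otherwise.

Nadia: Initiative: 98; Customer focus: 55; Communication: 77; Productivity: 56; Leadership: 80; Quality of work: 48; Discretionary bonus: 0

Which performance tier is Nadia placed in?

Tier 2

Weighted total:
  Initiative 98 × 0.06 = 5.88
  Customer focus 55 × 0.09 = 4.95
  Communication 77 × 0.27 = 20.79
  Productivity 56 × 0.2 = 11.2
  Leadership 80 × 0.21 = 16.8
  Quality of work 48 × 0.17 = 8.16
Sum = 67.78
Discretionary bonus: 67.78 + 0 = 67.78
67.78 is ≥ 67 and < 86 → Tier 2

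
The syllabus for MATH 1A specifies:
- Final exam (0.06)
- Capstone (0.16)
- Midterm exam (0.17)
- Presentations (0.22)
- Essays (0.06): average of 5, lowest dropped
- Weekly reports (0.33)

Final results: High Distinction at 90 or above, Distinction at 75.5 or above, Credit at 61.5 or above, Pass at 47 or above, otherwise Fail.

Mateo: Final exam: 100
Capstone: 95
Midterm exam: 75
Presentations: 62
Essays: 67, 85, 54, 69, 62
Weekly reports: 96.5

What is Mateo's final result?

Distinction

Essays: drop 54 → average of remaining 4 = 283/4 = 70.75
Weighted total:
  Final exam 100 × 0.06 = 6
  Capstone 95 × 0.16 = 15.2
  Midterm exam 75 × 0.17 = 12.75
  Presentations 62 × 0.22 = 13.64
  Essays 70.75 × 0.06 = 4.245
  Weekly reports 96.5 × 0.33 = 31.845
Sum = 83.68
83.68 is ≥ 75.5 and < 90 → Distinction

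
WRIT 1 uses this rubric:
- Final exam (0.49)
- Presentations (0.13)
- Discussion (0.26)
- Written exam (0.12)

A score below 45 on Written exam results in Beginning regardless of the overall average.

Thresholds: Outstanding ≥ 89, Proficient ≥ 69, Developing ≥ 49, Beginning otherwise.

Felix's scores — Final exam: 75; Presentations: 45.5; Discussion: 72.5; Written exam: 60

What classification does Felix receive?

Written exam score 60 ≥ 45: minimum met.
Weighted total:
  Final exam 75 × 0.49 = 36.75
  Presentations 45.5 × 0.13 = 5.915
  Discussion 72.5 × 0.26 = 18.85
  Written exam 60 × 0.12 = 7.2
Sum = 68.715
68.715 is ≥ 49 and < 69 → Developing

Developing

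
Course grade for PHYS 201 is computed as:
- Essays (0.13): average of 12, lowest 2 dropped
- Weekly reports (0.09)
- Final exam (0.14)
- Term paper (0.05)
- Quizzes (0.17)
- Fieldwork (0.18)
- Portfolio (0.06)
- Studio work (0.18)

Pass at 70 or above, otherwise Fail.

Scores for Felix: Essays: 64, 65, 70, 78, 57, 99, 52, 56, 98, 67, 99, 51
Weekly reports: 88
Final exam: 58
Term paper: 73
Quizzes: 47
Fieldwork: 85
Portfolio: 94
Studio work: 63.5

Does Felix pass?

Essays: drop 51, 52 → average of remaining 10 = 753/10 = 75.3
Weighted total:
  Essays 75.3 × 0.13 = 9.789
  Weekly reports 88 × 0.09 = 7.92
  Final exam 58 × 0.14 = 8.12
  Term paper 73 × 0.05 = 3.65
  Quizzes 47 × 0.17 = 7.99
  Fieldwork 85 × 0.18 = 15.3
  Portfolio 94 × 0.06 = 5.64
  Studio work 63.5 × 0.18 = 11.43
Sum = 69.839
69.839 < 70 → Fail

Fail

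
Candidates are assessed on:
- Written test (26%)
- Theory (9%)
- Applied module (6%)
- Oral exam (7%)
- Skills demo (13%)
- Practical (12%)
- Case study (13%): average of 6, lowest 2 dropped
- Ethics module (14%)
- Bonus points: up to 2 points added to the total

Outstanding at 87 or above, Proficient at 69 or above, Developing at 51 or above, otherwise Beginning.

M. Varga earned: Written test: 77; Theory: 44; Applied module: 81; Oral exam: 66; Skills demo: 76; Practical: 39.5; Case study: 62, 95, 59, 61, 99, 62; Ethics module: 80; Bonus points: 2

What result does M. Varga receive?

Case study: drop 59, 61 → average of remaining 4 = 318/4 = 79.5
Weighted total:
  Written test 77 × 0.26 = 20.02
  Theory 44 × 0.09 = 3.96
  Applied module 81 × 0.06 = 4.86
  Oral exam 66 × 0.07 = 4.62
  Skills demo 76 × 0.13 = 9.88
  Practical 39.5 × 0.12 = 4.74
  Case study 79.5 × 0.13 = 10.335
  Ethics module 80 × 0.14 = 11.2
Sum = 69.615
Bonus points: 69.615 + 2 = 71.615
71.615 is ≥ 69 and < 87 → Proficient

Proficient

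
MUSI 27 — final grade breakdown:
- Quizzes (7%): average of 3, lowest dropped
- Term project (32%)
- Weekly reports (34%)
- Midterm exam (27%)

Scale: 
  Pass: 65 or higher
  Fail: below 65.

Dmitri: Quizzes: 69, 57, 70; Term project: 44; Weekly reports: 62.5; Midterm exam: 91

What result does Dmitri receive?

Fail

Quizzes: drop 57 → average of remaining 2 = 139/2 = 69.5
Weighted total:
  Quizzes 69.5 × 0.07 = 4.865
  Term project 44 × 0.32 = 14.08
  Weekly reports 62.5 × 0.34 = 21.25
  Midterm exam 91 × 0.27 = 24.57
Sum = 64.765
64.765 < 65 → Fail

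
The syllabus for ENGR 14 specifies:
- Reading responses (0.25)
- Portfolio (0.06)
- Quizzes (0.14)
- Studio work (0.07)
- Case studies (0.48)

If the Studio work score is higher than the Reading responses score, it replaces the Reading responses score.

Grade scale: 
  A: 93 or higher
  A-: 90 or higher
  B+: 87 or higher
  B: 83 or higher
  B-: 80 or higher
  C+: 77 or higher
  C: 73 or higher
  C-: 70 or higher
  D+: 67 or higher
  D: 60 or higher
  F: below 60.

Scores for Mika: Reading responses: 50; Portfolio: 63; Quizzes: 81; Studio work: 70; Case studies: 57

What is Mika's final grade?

Studio work (70) > Reading responses (50), so Reading responses counts as 70.
Weighted total:
  Reading responses 70 × 0.25 = 17.5
  Portfolio 63 × 0.06 = 3.78
  Quizzes 81 × 0.14 = 11.34
  Studio work 70 × 0.07 = 4.9
  Case studies 57 × 0.48 = 27.36
Sum = 64.88
64.88 is ≥ 60 and < 67 → D

D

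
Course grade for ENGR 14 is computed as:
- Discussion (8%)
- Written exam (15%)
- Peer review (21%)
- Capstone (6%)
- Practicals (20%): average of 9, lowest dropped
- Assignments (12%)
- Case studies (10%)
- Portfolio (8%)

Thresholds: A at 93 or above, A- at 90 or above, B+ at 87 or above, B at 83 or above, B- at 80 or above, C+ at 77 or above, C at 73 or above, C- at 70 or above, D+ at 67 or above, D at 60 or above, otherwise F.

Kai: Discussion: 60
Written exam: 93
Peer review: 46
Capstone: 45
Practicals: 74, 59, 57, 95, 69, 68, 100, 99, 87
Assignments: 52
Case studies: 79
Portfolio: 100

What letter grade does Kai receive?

Practicals: drop 57 → average of remaining 8 = 651/8 = 81.375
Weighted total:
  Discussion 60 × 0.08 = 4.8
  Written exam 93 × 0.15 = 13.95
  Peer review 46 × 0.21 = 9.66
  Capstone 45 × 0.06 = 2.7
  Practicals 81.375 × 0.2 = 16.275
  Assignments 52 × 0.12 = 6.24
  Case studies 79 × 0.1 = 7.9
  Portfolio 100 × 0.08 = 8
Sum = 69.525
69.525 is ≥ 67 and < 70 → D+

D+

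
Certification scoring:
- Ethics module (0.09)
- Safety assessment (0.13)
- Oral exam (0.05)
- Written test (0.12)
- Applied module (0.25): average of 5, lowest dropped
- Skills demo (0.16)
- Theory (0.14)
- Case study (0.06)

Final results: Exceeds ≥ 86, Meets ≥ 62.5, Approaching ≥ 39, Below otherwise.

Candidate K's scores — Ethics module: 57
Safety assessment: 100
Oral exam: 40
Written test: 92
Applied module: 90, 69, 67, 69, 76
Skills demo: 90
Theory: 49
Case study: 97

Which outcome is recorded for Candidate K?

Meets

Applied module: drop 67 → average of remaining 4 = 304/4 = 76
Weighted total:
  Ethics module 57 × 0.09 = 5.13
  Safety assessment 100 × 0.13 = 13
  Oral exam 40 × 0.05 = 2
  Written test 92 × 0.12 = 11.04
  Applied module 76 × 0.25 = 19
  Skills demo 90 × 0.16 = 14.4
  Theory 49 × 0.14 = 6.86
  Case study 97 × 0.06 = 5.82
Sum = 77.25
77.25 is ≥ 62.5 and < 86 → Meets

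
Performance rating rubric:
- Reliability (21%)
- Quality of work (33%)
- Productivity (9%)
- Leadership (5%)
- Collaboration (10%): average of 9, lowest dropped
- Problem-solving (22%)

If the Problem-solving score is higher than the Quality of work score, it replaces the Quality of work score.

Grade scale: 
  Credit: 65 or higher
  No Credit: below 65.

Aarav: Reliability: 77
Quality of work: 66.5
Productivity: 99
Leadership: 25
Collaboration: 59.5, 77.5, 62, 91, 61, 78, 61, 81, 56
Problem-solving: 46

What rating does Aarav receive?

Collaboration: drop 56 → average of remaining 8 = 571/8 = 71.375
Problem-solving (46) ≤ Quality of work (66.5), so Quality of work stays at 66.5.
Weighted total:
  Reliability 77 × 0.21 = 16.17
  Quality of work 66.5 × 0.33 = 21.945
  Productivity 99 × 0.09 = 8.91
  Leadership 25 × 0.05 = 1.25
  Collaboration 71.375 × 0.1 = 7.1375
  Problem-solving 46 × 0.22 = 10.12
Sum = 65.5325
65.5325 ≥ 65 → Credit

Credit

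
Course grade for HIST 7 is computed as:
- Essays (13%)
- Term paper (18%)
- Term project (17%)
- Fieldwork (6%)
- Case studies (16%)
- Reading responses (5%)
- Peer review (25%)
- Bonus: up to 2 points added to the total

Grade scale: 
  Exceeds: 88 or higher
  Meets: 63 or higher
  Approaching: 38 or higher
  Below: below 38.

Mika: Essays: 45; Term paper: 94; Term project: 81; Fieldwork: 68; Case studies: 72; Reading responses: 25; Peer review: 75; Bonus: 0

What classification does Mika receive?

Weighted total:
  Essays 45 × 0.13 = 5.85
  Term paper 94 × 0.18 = 16.92
  Term project 81 × 0.17 = 13.77
  Fieldwork 68 × 0.06 = 4.08
  Case studies 72 × 0.16 = 11.52
  Reading responses 25 × 0.05 = 1.25
  Peer review 75 × 0.25 = 18.75
Sum = 72.14
Bonus: 72.14 + 0 = 72.14
72.14 is ≥ 63 and < 88 → Meets

Meets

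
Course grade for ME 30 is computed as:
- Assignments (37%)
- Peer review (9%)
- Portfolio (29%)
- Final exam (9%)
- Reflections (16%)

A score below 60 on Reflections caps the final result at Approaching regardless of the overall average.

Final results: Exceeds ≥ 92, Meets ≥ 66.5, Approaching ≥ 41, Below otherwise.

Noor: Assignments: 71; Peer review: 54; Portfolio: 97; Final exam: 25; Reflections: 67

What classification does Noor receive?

Meets

Reflections score 67 ≥ 60: minimum met.
Weighted total:
  Assignments 71 × 0.37 = 26.27
  Peer review 54 × 0.09 = 4.86
  Portfolio 97 × 0.29 = 28.13
  Final exam 25 × 0.09 = 2.25
  Reflections 67 × 0.16 = 10.72
Sum = 72.23
72.23 is ≥ 66.5 and < 92 → Meets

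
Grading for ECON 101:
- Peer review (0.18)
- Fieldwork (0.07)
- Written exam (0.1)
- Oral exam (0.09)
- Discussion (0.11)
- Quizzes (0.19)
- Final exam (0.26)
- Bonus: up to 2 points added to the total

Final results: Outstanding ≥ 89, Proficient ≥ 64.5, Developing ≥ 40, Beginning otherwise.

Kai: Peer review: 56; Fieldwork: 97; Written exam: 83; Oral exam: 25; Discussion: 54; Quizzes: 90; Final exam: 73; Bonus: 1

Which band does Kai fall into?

Proficient

Weighted total:
  Peer review 56 × 0.18 = 10.08
  Fieldwork 97 × 0.07 = 6.79
  Written exam 83 × 0.1 = 8.3
  Oral exam 25 × 0.09 = 2.25
  Discussion 54 × 0.11 = 5.94
  Quizzes 90 × 0.19 = 17.1
  Final exam 73 × 0.26 = 18.98
Sum = 69.44
Bonus: 69.44 + 1 = 70.44
70.44 is ≥ 64.5 and < 89 → Proficient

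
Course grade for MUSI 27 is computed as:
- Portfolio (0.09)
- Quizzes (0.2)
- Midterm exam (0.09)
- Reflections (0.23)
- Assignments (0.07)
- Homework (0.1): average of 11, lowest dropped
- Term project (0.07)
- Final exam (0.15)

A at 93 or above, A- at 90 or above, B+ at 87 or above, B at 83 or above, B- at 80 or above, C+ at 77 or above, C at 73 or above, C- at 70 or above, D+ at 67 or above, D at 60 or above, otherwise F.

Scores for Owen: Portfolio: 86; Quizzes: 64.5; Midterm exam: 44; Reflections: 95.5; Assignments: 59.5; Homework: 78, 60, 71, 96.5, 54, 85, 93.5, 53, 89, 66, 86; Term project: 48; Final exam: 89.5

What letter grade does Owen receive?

Homework: drop 53 → average of remaining 10 = 779/10 = 77.9
Weighted total:
  Portfolio 86 × 0.09 = 7.74
  Quizzes 64.5 × 0.2 = 12.9
  Midterm exam 44 × 0.09 = 3.96
  Reflections 95.5 × 0.23 = 21.965
  Assignments 59.5 × 0.07 = 4.165
  Homework 77.9 × 0.1 = 7.79
  Term project 48 × 0.07 = 3.36
  Final exam 89.5 × 0.15 = 13.425
Sum = 75.305
75.305 is ≥ 73 and < 77 → C

C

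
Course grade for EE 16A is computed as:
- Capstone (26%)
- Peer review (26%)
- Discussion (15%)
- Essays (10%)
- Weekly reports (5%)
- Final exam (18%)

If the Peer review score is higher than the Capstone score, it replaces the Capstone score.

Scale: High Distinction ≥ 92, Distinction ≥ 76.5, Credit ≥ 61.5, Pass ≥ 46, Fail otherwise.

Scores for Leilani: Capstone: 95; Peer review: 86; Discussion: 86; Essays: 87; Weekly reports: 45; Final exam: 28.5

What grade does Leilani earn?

Credit

Peer review (86) ≤ Capstone (95), so Capstone stays at 95.
Weighted total:
  Capstone 95 × 0.26 = 24.7
  Peer review 86 × 0.26 = 22.36
  Discussion 86 × 0.15 = 12.9
  Essays 87 × 0.1 = 8.7
  Weekly reports 45 × 0.05 = 2.25
  Final exam 28.5 × 0.18 = 5.13
Sum = 76.04
76.04 is ≥ 61.5 and < 76.5 → Credit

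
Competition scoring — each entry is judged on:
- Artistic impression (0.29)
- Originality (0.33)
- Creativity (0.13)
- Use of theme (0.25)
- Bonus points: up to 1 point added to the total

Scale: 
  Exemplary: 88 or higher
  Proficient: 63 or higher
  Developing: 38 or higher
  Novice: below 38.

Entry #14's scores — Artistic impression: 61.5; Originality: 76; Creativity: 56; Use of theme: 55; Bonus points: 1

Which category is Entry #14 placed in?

Proficient

Weighted total:
  Artistic impression 61.5 × 0.29 = 17.835
  Originality 76 × 0.33 = 25.08
  Creativity 56 × 0.13 = 7.28
  Use of theme 55 × 0.25 = 13.75
Sum = 63.945
Bonus points: 63.945 + 1 = 64.945
64.945 is ≥ 63 and < 88 → Proficient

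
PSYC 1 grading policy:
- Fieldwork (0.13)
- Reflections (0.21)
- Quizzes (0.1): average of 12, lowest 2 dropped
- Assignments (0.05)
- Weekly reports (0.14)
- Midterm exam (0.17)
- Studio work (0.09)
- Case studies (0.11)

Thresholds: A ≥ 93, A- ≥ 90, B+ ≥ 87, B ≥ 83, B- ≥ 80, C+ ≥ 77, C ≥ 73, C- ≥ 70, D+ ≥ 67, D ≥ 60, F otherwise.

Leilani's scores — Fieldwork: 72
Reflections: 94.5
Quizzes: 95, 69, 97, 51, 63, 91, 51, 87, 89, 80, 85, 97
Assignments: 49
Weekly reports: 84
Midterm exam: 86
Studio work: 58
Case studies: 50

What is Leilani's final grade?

C+

Quizzes: drop 51, 51 → average of remaining 10 = 853/10 = 85.3
Weighted total:
  Fieldwork 72 × 0.13 = 9.36
  Reflections 94.5 × 0.21 = 19.845
  Quizzes 85.3 × 0.1 = 8.53
  Assignments 49 × 0.05 = 2.45
  Weekly reports 84 × 0.14 = 11.76
  Midterm exam 86 × 0.17 = 14.62
  Studio work 58 × 0.09 = 5.22
  Case studies 50 × 0.11 = 5.5
Sum = 77.285
77.285 is ≥ 77 and < 80 → C+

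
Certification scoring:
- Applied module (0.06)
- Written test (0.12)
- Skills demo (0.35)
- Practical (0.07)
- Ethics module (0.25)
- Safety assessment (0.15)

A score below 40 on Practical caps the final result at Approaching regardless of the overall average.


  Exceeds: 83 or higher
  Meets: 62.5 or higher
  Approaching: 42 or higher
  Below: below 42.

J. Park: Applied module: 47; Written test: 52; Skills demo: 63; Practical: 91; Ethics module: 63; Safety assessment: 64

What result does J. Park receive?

Meets

Practical score 91 ≥ 40: minimum met.
Weighted total:
  Applied module 47 × 0.06 = 2.82
  Written test 52 × 0.12 = 6.24
  Skills demo 63 × 0.35 = 22.05
  Practical 91 × 0.07 = 6.37
  Ethics module 63 × 0.25 = 15.75
  Safety assessment 64 × 0.15 = 9.6
Sum = 62.83
62.83 is ≥ 62.5 and < 83 → Meets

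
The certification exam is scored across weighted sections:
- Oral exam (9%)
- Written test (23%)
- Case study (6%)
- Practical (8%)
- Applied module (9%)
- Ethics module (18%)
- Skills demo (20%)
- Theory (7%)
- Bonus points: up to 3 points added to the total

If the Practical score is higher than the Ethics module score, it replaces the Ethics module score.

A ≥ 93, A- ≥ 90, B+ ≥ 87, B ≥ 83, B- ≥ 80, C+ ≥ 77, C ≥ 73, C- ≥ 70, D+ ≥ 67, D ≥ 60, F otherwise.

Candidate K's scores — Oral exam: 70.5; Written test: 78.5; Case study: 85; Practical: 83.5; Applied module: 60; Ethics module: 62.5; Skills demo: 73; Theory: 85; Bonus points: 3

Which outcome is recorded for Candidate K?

B-

Practical (83.5) > Ethics module (62.5), so Ethics module counts as 83.5.
Weighted total:
  Oral exam 70.5 × 0.09 = 6.345
  Written test 78.5 × 0.23 = 18.055
  Case study 85 × 0.06 = 5.1
  Practical 83.5 × 0.08 = 6.68
  Applied module 60 × 0.09 = 5.4
  Ethics module 83.5 × 0.18 = 15.03
  Skills demo 73 × 0.2 = 14.6
  Theory 85 × 0.07 = 5.95
Sum = 77.16
Bonus points: 77.16 + 3 = 80.16
80.16 is ≥ 80 and < 83 → B-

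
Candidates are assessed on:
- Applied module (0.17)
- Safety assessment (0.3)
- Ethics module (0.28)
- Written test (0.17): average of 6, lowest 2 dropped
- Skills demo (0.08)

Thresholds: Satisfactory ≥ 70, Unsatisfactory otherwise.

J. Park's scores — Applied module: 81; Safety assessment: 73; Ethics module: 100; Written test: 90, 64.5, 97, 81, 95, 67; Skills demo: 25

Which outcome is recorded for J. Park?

Satisfactory

Written test: drop 64.5, 67 → average of remaining 4 = 363/4 = 90.75
Weighted total:
  Applied module 81 × 0.17 = 13.77
  Safety assessment 73 × 0.3 = 21.9
  Ethics module 100 × 0.28 = 28
  Written test 90.75 × 0.17 = 15.4275
  Skills demo 25 × 0.08 = 2
Sum = 81.0975
81.0975 ≥ 70 → Satisfactory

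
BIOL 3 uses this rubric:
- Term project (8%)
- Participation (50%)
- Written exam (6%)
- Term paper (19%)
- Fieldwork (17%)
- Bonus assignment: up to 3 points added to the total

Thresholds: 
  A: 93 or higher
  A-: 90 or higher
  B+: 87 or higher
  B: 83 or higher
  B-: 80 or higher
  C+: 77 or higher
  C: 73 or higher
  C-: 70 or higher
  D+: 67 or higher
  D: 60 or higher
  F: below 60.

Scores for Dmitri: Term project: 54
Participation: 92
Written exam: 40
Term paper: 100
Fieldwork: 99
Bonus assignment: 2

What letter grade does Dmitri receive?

A-

Weighted total:
  Term project 54 × 0.08 = 4.32
  Participation 92 × 0.5 = 46
  Written exam 40 × 0.06 = 2.4
  Term paper 100 × 0.19 = 19
  Fieldwork 99 × 0.17 = 16.83
Sum = 88.55
Bonus assignment: 88.55 + 2 = 90.55
90.55 is ≥ 90 and < 93 → A-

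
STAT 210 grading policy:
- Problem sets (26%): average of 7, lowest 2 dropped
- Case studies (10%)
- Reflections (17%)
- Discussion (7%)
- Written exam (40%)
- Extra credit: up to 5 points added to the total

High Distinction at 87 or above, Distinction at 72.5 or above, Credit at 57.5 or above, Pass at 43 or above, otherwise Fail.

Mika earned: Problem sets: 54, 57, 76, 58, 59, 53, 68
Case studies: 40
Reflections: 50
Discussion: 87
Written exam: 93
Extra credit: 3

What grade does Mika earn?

Problem sets: drop 53, 54 → average of remaining 5 = 318/5 = 63.6
Weighted total:
  Problem sets 63.6 × 0.26 = 16.536
  Case studies 40 × 0.1 = 4
  Reflections 50 × 0.17 = 8.5
  Discussion 87 × 0.07 = 6.09
  Written exam 93 × 0.4 = 37.2
Sum = 72.326
Extra credit: 72.326 + 3 = 75.326
75.326 is ≥ 72.5 and < 87 → Distinction

Distinction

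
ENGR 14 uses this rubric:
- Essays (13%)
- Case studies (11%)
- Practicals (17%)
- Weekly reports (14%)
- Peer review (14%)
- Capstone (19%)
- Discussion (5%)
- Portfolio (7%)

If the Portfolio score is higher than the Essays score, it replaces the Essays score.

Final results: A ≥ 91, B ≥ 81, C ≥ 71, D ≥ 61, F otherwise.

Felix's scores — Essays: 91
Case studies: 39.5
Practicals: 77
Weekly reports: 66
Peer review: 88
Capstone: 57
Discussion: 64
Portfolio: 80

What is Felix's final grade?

Portfolio (80) ≤ Essays (91), so Essays stays at 91.
Weighted total:
  Essays 91 × 0.13 = 11.83
  Case studies 39.5 × 0.11 = 4.345
  Practicals 77 × 0.17 = 13.09
  Weekly reports 66 × 0.14 = 9.24
  Peer review 88 × 0.14 = 12.32
  Capstone 57 × 0.19 = 10.83
  Discussion 64 × 0.05 = 3.2
  Portfolio 80 × 0.07 = 5.6
Sum = 70.455
70.455 is ≥ 61 and < 71 → D

D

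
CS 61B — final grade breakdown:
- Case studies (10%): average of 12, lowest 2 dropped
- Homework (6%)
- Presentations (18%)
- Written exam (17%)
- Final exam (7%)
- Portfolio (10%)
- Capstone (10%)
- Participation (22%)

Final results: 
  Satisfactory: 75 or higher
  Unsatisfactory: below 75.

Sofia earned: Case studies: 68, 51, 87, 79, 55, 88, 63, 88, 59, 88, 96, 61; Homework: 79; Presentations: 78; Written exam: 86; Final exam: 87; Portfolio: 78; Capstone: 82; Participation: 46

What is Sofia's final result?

Unsatisfactory

Case studies: drop 51, 55 → average of remaining 10 = 777/10 = 77.7
Weighted total:
  Case studies 77.7 × 0.1 = 7.77
  Homework 79 × 0.06 = 4.74
  Presentations 78 × 0.18 = 14.04
  Written exam 86 × 0.17 = 14.62
  Final exam 87 × 0.07 = 6.09
  Portfolio 78 × 0.1 = 7.8
  Capstone 82 × 0.1 = 8.2
  Participation 46 × 0.22 = 10.12
Sum = 73.38
73.38 < 75 → Unsatisfactory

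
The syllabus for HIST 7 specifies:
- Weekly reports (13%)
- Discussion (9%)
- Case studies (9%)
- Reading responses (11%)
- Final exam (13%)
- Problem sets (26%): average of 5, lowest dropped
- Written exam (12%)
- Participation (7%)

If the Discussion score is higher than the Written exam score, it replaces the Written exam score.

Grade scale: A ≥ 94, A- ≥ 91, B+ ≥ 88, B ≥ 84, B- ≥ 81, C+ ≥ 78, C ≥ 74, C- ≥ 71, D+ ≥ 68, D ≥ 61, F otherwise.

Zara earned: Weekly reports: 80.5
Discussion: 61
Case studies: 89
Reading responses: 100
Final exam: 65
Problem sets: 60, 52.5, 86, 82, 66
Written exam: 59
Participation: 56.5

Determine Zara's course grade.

C-

Problem sets: drop 52.5 → average of remaining 4 = 294/4 = 73.5
Discussion (61) > Written exam (59), so Written exam counts as 61.
Weighted total:
  Weekly reports 80.5 × 0.13 = 10.465
  Discussion 61 × 0.09 = 5.49
  Case studies 89 × 0.09 = 8.01
  Reading responses 100 × 0.11 = 11
  Final exam 65 × 0.13 = 8.45
  Problem sets 73.5 × 0.26 = 19.11
  Written exam 61 × 0.12 = 7.32
  Participation 56.5 × 0.07 = 3.955
Sum = 73.8
73.8 is ≥ 71 and < 74 → C-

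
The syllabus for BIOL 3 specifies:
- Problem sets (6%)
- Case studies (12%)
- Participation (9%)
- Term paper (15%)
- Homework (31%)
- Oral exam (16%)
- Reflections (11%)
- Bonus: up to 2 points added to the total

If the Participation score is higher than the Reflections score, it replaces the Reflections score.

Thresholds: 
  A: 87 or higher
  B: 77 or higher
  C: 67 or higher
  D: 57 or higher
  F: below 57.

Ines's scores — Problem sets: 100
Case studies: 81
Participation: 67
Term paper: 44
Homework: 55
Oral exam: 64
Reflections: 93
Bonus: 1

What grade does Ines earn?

Participation (67) ≤ Reflections (93), so Reflections stays at 93.
Weighted total:
  Problem sets 100 × 0.06 = 6
  Case studies 81 × 0.12 = 9.72
  Participation 67 × 0.09 = 6.03
  Term paper 44 × 0.15 = 6.6
  Homework 55 × 0.31 = 17.05
  Oral exam 64 × 0.16 = 10.24
  Reflections 93 × 0.11 = 10.23
Sum = 65.87
Bonus: 65.87 + 1 = 66.87
66.87 is ≥ 57 and < 67 → D

D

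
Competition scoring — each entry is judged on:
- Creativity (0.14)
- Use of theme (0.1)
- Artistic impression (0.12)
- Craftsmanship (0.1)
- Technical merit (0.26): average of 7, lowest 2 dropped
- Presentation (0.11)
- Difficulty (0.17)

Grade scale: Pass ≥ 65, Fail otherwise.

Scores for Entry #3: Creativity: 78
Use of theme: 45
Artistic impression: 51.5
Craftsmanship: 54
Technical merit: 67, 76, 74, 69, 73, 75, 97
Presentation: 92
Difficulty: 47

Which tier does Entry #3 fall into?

Pass

Technical merit: drop 67, 69 → average of remaining 5 = 395/5 = 79
Weighted total:
  Creativity 78 × 0.14 = 10.92
  Use of theme 45 × 0.1 = 4.5
  Artistic impression 51.5 × 0.12 = 6.18
  Craftsmanship 54 × 0.1 = 5.4
  Technical merit 79 × 0.26 = 20.54
  Presentation 92 × 0.11 = 10.12
  Difficulty 47 × 0.17 = 7.99
Sum = 65.65
65.65 ≥ 65 → Pass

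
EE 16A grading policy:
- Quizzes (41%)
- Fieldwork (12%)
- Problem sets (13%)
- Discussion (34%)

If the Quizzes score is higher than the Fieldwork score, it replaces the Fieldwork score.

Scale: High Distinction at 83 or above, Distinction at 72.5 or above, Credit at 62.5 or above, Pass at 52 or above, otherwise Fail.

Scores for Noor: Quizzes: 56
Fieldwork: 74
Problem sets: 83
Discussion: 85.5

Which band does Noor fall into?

Credit

Quizzes (56) ≤ Fieldwork (74), so Fieldwork stays at 74.
Weighted total:
  Quizzes 56 × 0.41 = 22.96
  Fieldwork 74 × 0.12 = 8.88
  Problem sets 83 × 0.13 = 10.79
  Discussion 85.5 × 0.34 = 29.07
Sum = 71.7
71.7 is ≥ 62.5 and < 72.5 → Credit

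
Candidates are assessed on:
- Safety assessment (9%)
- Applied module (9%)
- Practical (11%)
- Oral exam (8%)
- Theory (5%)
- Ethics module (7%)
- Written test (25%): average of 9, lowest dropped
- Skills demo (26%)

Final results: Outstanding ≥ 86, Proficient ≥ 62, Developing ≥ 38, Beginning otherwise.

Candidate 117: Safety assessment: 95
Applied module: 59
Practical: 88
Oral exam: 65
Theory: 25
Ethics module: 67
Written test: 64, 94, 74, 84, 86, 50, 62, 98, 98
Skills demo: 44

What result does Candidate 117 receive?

Written test: drop 50 → average of remaining 8 = 660/8 = 82.5
Weighted total:
  Safety assessment 95 × 0.09 = 8.55
  Applied module 59 × 0.09 = 5.31
  Practical 88 × 0.11 = 9.68
  Oral exam 65 × 0.08 = 5.2
  Theory 25 × 0.05 = 1.25
  Ethics module 67 × 0.07 = 4.69
  Written test 82.5 × 0.25 = 20.625
  Skills demo 44 × 0.26 = 11.44
Sum = 66.745
66.745 is ≥ 62 and < 86 → Proficient

Proficient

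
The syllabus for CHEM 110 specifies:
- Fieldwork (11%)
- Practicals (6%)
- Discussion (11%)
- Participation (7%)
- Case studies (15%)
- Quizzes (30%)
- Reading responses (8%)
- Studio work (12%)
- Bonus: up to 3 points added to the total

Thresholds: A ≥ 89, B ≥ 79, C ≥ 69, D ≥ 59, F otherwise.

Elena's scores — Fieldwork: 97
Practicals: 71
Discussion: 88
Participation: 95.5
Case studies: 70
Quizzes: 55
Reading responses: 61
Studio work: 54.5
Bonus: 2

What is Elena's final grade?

Weighted total:
  Fieldwork 97 × 0.11 = 10.67
  Practicals 71 × 0.06 = 4.26
  Discussion 88 × 0.11 = 9.68
  Participation 95.5 × 0.07 = 6.685
  Case studies 70 × 0.15 = 10.5
  Quizzes 55 × 0.3 = 16.5
  Reading responses 61 × 0.08 = 4.88
  Studio work 54.5 × 0.12 = 6.54
Sum = 69.715
Bonus: 69.715 + 2 = 71.715
71.715 is ≥ 69 and < 79 → C

C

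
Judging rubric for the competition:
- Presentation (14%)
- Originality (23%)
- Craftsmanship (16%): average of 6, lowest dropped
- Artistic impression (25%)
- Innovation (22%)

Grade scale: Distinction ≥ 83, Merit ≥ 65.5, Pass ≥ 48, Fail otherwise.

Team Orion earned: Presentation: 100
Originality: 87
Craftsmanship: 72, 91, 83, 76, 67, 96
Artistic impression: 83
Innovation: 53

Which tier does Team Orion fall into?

Craftsmanship: drop 67 → average of remaining 5 = 418/5 = 83.6
Weighted total:
  Presentation 100 × 0.14 = 14
  Originality 87 × 0.23 = 20.01
  Craftsmanship 83.6 × 0.16 = 13.376
  Artistic impression 83 × 0.25 = 20.75
  Innovation 53 × 0.22 = 11.66
Sum = 79.796
79.796 is ≥ 65.5 and < 83 → Merit

Merit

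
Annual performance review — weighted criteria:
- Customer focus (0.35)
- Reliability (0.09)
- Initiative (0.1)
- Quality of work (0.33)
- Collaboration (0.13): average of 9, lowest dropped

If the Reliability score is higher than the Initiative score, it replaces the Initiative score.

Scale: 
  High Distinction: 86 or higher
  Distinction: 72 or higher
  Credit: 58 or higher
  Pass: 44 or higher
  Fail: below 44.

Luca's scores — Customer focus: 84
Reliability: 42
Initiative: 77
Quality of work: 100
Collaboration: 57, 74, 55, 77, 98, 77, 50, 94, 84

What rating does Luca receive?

Distinction

Collaboration: drop 50 → average of remaining 8 = 616/8 = 77
Reliability (42) ≤ Initiative (77), so Initiative stays at 77.
Weighted total:
  Customer focus 84 × 0.35 = 29.4
  Reliability 42 × 0.09 = 3.78
  Initiative 77 × 0.1 = 7.7
  Quality of work 100 × 0.33 = 33
  Collaboration 77 × 0.13 = 10.01
Sum = 83.89
83.89 is ≥ 72 and < 86 → Distinction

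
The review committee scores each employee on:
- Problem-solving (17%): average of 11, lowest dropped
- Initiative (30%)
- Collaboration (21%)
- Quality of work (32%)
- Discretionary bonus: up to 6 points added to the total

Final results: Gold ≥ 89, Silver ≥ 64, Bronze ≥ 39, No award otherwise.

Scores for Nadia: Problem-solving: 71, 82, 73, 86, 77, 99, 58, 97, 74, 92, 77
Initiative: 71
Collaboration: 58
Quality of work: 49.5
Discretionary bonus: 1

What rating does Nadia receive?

Silver

Problem-solving: drop 58 → average of remaining 10 = 828/10 = 82.8
Weighted total:
  Problem-solving 82.8 × 0.17 = 14.076
  Initiative 71 × 0.3 = 21.3
  Collaboration 58 × 0.21 = 12.18
  Quality of work 49.5 × 0.32 = 15.84
Sum = 63.396
Discretionary bonus: 63.396 + 1 = 64.396
64.396 is ≥ 64 and < 89 → Silver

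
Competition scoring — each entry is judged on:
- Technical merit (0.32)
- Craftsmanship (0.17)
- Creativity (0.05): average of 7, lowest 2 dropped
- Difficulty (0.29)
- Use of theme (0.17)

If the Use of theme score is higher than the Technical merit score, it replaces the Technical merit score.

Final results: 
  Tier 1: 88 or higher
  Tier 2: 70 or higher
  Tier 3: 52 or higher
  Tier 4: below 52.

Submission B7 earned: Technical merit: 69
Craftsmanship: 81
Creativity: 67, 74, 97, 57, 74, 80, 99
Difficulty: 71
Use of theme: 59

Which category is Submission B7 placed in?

Tier 2

Creativity: drop 57, 67 → average of remaining 5 = 424/5 = 84.8
Use of theme (59) ≤ Technical merit (69), so Technical merit stays at 69.
Weighted total:
  Technical merit 69 × 0.32 = 22.08
  Craftsmanship 81 × 0.17 = 13.77
  Creativity 84.8 × 0.05 = 4.24
  Difficulty 71 × 0.29 = 20.59
  Use of theme 59 × 0.17 = 10.03
Sum = 70.71
70.71 is ≥ 70 and < 88 → Tier 2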